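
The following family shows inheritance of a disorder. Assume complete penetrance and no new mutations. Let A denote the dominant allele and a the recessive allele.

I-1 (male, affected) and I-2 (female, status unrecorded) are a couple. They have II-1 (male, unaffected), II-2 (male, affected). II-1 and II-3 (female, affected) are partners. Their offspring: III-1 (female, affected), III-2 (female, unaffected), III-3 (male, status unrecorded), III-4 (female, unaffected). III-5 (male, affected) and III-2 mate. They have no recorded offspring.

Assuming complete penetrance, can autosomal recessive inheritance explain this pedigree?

Yes

A consistent assignment under autosomal recessive exists: I-1 aa, I-2 Aa, II-1 Aa, II-2 aa, II-3 aa, III-1 aa, III-2 Aa, III-3 Aa, III-4 Aa, III-5 aa.
In this assignment every recorded phenotype matches its genotype and every non-founder's genotype is obtainable from its parents' genotypes, so the pedigree is consistent.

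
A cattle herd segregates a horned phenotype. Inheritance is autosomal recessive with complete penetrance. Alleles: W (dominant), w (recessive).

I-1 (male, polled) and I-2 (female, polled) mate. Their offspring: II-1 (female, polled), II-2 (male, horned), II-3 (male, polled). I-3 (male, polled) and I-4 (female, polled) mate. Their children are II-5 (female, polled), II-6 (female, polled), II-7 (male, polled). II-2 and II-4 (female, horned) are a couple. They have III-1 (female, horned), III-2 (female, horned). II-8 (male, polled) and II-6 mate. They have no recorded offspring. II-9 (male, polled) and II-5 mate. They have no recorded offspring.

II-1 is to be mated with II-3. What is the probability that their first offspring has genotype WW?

I-1 is polled so carries W and passed w to II-2 (ww), so I-1 is Ww.
I-2 is polled so carries W and passed w to II-2 (ww), so I-2 is Ww.
II-1 is a polled offspring of I-1 (Ww) × I-2 (Ww), whose cross gives 1/4 WW : 1/2 Ww : 1/4 ww; conditioning on being polled, II-1 is WW with probability 1/3, Ww with probability 2/3.
II-3 is a polled offspring of I-1 (Ww) × I-2 (Ww), whose cross gives 1/4 WW : 1/2 Ww : 1/4 ww; conditioning on being polled, II-3 is WW with probability 1/3, Ww with probability 2/3.
Summing over parental genotype combinations, P(offspring has genotype WW) = 1/9·1 + 2/9·1/2 + 2/9·1/2 + 4/9·1/4 = 4/9.

4/9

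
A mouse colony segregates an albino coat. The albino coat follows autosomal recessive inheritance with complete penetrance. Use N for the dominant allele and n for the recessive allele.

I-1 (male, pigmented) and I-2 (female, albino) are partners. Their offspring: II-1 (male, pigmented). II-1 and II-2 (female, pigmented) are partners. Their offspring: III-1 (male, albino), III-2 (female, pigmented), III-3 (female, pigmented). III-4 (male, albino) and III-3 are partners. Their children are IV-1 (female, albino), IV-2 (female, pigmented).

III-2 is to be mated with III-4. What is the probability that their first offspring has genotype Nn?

II-1 is pigmented so carries N and received n from I-2 (nn), so II-1 is Nn.
II-2 is pigmented so carries N and passed n to III-1 (nn), so II-2 is Nn.
III-2 is a pigmented offspring of II-1 (Nn) × II-2 (Nn), whose cross gives 1/4 NN : 1/2 Nn : 1/4 nn; conditioning on being pigmented, III-2 is NN with probability 1/3, Nn with probability 2/3.
III-4 is albino, so III-4 is nn.
Summing over parental genotype combinations, P(offspring has genotype Nn) = 1/3·1 + 2/3·1/2 = 2/3.

2/3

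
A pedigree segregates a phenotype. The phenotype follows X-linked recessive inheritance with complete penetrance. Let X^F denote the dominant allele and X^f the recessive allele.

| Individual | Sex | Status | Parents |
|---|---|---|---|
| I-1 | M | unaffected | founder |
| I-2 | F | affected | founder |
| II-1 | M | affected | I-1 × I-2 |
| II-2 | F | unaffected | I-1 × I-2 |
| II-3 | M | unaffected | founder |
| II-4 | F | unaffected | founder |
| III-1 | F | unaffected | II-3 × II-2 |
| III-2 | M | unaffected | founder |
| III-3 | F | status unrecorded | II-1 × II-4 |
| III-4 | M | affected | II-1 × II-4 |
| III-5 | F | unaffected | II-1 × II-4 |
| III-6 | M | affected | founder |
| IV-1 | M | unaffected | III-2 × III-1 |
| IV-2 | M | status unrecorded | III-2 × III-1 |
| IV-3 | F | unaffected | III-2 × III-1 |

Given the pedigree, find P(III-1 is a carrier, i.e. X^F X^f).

II-3 is unaffected, so II-3 is X^F Y.
II-2 is unaffected so carries F and received f from I-2 (X^f X^f), so II-2 is X^F X^f.
Their cross gives offspring ratios 1/2 X^F X^F : 1/2 X^F X^f. Conditioning on III-1 being unaffected, P(X^F X^f) = 1/2 / 1 = 1/2 before taking III-1's own offspring into account.
III-2 is unaffected, so III-2 is X^F Y.
Now use III-1's offspring. Probability of each recorded status — unaffected son IV-1: 1/2 if III-1 is X^F X^f, 1 if X^F X^F. (IV-2, IV-3: equally likely either way, so uninformative.)
Bayes: P(X^F X^f) = 1/2·1/2 / (1/2·1/2 + 1/2·1) = 1/3.

1/3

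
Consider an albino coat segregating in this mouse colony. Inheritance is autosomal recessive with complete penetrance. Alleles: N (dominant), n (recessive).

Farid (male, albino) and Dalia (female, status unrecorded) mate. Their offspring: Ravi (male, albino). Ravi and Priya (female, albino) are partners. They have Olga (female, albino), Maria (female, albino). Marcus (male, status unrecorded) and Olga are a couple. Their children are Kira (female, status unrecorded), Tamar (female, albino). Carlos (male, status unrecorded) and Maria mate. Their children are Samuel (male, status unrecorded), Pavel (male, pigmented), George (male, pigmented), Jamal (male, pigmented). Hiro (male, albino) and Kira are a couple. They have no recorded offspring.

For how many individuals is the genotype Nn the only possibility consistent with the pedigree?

3

Obligate heterozygotes: Pavel is pigmented so carries N and received n from Maria (nn), so Pavel is Nn; George is pigmented so carries N and received n from Maria (nn), so George is Nn; Jamal is pigmented so carries N and received n from Maria (nn), so Jamal is Nn.
Every other individual is either homozygous by phenotype or has at least one consistent homozygous assignment, so the count is 3.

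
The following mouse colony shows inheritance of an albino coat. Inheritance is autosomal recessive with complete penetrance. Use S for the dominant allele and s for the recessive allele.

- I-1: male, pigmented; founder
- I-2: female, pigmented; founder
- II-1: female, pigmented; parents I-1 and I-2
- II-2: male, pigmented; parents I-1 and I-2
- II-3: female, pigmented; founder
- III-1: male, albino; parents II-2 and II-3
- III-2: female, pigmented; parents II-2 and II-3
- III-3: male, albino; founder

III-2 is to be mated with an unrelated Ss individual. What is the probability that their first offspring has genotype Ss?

II-2 is pigmented so carries S and passed s to III-1 (ss), so II-2 is Ss.
II-3 is pigmented so carries S and passed s to III-1 (ss), so II-3 is Ss.
III-2 is a pigmented offspring of II-2 (Ss) × II-3 (Ss), whose cross gives 1/4 SS : 1/2 Ss : 1/4 ss; conditioning on being pigmented, III-2 is SS with probability 1/3, Ss with probability 2/3.
Summing over parental genotype combinations, P(offspring has genotype Ss) = 1/3·1/2 + 2/3·1/2 = 1/2.

1/2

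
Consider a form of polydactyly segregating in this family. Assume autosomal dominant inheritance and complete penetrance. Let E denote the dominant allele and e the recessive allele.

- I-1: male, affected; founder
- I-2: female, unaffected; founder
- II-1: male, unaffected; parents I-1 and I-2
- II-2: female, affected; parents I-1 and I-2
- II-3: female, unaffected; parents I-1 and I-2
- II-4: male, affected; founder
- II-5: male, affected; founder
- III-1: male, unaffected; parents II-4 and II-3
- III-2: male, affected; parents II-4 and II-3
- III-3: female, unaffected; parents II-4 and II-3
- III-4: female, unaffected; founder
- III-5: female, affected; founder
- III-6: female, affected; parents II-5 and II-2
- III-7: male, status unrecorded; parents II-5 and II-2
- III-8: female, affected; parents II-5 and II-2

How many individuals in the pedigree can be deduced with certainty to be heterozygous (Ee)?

Obligate heterozygotes: I-1 is affected so carries E and passed e to II-1 (ee), so I-1 is Ee; II-2 is affected so carries E and received e from I-2 (ee), so II-2 is Ee; II-4 is affected so carries E and passed e to III-1 (ee), so II-4 is Ee; III-2 is affected so carries E and received e from II-3 (ee), so III-2 is Ee.
Every other individual is either homozygous by phenotype or has at least one consistent homozygous assignment, so the count is 4.

4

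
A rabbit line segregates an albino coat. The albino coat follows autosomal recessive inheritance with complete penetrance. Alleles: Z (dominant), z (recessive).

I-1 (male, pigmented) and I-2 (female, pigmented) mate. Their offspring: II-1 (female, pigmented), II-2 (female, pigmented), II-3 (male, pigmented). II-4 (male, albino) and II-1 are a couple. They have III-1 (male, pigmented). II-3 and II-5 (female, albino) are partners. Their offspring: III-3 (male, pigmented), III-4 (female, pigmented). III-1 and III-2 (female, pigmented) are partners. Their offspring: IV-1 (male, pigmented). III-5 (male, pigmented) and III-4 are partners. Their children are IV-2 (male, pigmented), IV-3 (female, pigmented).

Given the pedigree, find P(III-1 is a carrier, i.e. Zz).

1

III-1 is pigmented so carries Z and received z from II-4 (zz), so III-1 is Zz, giving P(Zz) = 1.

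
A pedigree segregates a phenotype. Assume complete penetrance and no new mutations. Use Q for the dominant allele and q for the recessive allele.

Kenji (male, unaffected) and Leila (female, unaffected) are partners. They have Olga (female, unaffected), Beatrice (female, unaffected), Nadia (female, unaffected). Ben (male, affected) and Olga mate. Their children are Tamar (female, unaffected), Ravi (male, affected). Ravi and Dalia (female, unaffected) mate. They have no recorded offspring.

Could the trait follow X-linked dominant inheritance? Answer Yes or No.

Under X-linked dominant, Tamar (unaffected, female) cannot arise from Ben (affected) × Olga (unaffected).

No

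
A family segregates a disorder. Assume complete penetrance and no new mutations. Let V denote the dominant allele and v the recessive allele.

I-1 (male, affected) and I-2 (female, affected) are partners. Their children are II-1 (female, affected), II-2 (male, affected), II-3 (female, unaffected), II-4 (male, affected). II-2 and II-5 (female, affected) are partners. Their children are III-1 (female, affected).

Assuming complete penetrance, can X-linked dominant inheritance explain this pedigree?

No

Under X-linked dominant, II-3 (unaffected, female) cannot arise from I-1 (affected) × I-2 (affected).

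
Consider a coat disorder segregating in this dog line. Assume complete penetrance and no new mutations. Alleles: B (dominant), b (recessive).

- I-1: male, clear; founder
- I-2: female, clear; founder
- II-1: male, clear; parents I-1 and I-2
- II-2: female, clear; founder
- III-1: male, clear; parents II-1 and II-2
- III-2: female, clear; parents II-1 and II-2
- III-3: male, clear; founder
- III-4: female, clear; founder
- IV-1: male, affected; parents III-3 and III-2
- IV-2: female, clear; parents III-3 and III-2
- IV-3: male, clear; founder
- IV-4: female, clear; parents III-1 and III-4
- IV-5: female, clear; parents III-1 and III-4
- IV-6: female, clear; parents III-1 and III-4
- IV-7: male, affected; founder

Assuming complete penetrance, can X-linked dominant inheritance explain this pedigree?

Under X-linked dominant, IV-1 (affected, male) cannot arise from III-3 (clear) × III-2 (clear).

No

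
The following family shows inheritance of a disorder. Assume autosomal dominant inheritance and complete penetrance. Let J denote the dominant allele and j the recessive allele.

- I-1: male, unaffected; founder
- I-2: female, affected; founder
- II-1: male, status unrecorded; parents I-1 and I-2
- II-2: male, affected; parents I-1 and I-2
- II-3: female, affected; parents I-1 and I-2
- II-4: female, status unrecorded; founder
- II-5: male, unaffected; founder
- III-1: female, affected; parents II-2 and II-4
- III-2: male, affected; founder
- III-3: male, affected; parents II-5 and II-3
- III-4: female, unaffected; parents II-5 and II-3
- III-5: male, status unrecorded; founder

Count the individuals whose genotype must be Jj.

Obligate heterozygotes: II-2 is affected so carries J and received j from I-1 (jj), so II-2 is Jj; II-3 is affected so carries J and received j from I-1 (jj), so II-3 is Jj; III-3 is affected so carries J and received j from II-5 (jj), so III-3 is Jj.
Every other individual is either homozygous by phenotype or has at least one consistent homozygous assignment, so the count is 3.

3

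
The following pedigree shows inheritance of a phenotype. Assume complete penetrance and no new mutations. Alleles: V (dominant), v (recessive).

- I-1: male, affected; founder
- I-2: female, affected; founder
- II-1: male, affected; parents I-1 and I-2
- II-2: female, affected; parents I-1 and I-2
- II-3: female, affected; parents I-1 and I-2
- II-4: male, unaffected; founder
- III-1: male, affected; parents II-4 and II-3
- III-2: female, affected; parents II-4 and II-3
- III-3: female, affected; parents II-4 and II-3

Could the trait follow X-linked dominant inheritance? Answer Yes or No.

A consistent assignment under X-linked dominant exists: I-1 X^V Y, I-2 X^V X^V, II-1 X^V Y, II-2 X^V X^V, II-3 X^V X^V, II-4 X^v Y, III-1 X^V Y, III-2 X^V X^v, III-3 X^V X^v.
In this assignment every recorded phenotype matches its genotype and every non-founder's genotype is obtainable from its parents' genotypes, so the pedigree is consistent.

Yes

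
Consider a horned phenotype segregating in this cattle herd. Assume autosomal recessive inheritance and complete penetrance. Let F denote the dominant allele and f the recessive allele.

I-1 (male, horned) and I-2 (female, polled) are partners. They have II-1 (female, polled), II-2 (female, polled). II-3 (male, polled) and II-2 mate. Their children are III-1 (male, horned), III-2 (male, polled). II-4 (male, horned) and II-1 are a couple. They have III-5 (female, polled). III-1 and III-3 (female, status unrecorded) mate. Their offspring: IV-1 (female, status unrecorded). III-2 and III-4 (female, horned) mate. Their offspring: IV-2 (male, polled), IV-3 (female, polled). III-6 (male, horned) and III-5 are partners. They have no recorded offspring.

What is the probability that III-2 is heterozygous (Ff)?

1/3

II-3 is polled so carries F and passed f to III-1 (ff), so II-3 is Ff.
II-2 is polled so carries F and received f from I-1 (ff), so II-2 is Ff.
Their cross gives offspring ratios 1/4 FF : 1/2 Ff : 1/4 ff. Conditioning on III-2 being polled, P(Ff) = 1/2 / 3/4 = 2/3 before taking III-2's own offspring into account.
III-4 is horned, so III-4 is ff.
Now use III-2's offspring. Probability of each recorded status — polled son IV-2: 1/2 if III-2 is Ff, 1 if FF; polled daughter IV-3: 1/2 if III-2 is Ff, 1 if FF.
Bayes: P(Ff) = 2/3·1/4 / (2/3·1/4 + 1/3·1) = 1/3.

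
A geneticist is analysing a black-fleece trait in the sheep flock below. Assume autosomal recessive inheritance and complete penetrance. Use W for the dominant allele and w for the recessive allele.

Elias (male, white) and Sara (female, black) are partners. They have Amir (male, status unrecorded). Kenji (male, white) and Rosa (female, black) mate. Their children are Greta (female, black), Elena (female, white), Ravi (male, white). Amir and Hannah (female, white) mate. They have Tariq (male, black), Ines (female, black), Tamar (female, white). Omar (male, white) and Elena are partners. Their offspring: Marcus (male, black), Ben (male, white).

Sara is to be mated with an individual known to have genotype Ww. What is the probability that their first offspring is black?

Sara is black, so Sara is ww.
The cross gives 1/2 Ww : 1/2 ww, so P(offspring is black) = 1/2.

1/2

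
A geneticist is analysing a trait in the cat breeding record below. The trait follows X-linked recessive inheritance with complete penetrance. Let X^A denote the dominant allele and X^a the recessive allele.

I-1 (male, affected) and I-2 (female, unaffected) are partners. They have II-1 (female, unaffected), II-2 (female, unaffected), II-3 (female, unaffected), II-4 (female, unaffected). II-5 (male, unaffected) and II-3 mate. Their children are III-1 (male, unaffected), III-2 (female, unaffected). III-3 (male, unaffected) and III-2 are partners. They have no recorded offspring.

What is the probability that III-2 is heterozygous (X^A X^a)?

1/2

II-5 is unaffected, so II-5 is X^A Y.
II-3 is unaffected so carries A and received a from I-1 (X^a Y), so II-3 is X^A X^a.
Their cross gives offspring ratios 1/2 X^A X^A : 1/2 X^A X^a. Conditioning on III-2 being unaffected, P(X^A X^a) = 1/2 / 1 = 1/2.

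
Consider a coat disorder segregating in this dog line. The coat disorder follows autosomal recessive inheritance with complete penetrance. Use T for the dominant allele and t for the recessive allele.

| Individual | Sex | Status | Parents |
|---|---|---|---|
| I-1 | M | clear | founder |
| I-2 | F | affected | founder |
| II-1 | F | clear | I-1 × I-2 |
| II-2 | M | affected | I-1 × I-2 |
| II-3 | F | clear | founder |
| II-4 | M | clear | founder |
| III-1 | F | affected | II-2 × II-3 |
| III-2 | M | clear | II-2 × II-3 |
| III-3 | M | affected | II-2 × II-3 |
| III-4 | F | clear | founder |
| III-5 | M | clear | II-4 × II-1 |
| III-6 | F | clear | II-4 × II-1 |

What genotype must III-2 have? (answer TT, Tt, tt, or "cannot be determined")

From phenotype alone, III-2 is TT or Tt.
III-2 is clear so carries T and received t from II-2 (tt), so III-2 is Tt.

Tt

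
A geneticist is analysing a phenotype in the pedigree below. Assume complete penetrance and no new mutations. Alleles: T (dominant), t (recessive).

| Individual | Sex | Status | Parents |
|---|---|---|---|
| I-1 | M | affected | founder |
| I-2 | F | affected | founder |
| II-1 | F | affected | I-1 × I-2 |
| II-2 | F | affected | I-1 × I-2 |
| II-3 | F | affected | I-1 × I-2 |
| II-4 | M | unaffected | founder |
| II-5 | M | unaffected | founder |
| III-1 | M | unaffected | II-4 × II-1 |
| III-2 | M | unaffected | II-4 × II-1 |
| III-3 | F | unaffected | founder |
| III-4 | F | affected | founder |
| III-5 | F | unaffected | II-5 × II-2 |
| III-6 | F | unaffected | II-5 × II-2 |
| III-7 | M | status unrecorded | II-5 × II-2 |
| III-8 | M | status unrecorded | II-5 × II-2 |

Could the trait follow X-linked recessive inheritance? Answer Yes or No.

No

Under X-linked recessive, III-1 (unaffected, male) cannot arise from II-4 (unaffected) × II-1 (affected).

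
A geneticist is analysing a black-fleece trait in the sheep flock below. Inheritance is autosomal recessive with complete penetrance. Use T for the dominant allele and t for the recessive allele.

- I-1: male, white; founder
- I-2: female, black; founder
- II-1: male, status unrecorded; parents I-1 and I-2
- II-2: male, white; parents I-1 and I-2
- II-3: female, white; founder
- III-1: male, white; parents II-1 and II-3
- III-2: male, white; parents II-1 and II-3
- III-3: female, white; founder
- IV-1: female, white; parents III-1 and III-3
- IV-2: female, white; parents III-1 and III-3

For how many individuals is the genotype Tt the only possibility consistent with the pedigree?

Obligate heterozygotes: II-2 is white so carries T and received t from I-2 (tt), so II-2 is Tt.
Every other individual is either homozygous by phenotype or has at least one consistent homozygous assignment, so the count is 1.

1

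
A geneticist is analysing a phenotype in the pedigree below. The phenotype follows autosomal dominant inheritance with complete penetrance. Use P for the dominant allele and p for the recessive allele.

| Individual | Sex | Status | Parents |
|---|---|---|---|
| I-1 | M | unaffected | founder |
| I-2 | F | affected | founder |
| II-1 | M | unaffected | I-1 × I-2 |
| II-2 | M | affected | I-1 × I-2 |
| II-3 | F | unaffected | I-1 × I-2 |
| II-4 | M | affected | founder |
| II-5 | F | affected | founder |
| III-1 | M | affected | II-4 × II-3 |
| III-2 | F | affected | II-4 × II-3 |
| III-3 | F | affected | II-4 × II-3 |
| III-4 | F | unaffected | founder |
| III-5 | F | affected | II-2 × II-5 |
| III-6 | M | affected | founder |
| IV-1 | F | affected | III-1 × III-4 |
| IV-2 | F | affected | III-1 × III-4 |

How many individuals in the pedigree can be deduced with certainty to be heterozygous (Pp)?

Obligate heterozygotes: I-2 is affected so carries P and passed p to II-1 (pp), so I-2 is Pp; II-2 is affected so carries P and received p from I-1 (pp), so II-2 is Pp; III-1 is affected so carries P and received p from II-3 (pp), so III-1 is Pp; III-2 is affected so carries P and received p from II-3 (pp), so III-2 is Pp; III-3 is affected so carries P and received p from II-3 (pp), so III-3 is Pp; IV-1 is affected so carries P and received p from III-4 (pp), so IV-1 is Pp; IV-2 is affected so carries P and received p from III-4 (pp), so IV-2 is Pp.
Every other individual is either homozygous by phenotype or has at least one consistent homozygous assignment, so the count is 7.

7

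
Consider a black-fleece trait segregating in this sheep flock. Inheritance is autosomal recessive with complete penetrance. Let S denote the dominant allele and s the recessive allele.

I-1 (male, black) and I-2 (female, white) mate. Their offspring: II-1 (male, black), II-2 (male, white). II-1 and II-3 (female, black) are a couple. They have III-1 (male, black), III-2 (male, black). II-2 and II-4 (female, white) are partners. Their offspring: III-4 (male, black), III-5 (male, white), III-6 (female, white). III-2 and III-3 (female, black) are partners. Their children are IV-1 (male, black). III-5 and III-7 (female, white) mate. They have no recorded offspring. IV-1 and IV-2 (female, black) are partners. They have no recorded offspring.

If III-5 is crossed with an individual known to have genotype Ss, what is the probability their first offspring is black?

II-2 is white so carries S and received s from I-1 (ss), so II-2 is Ss.
II-4 is white so carries S and passed s to III-4 (ss), so II-4 is Ss.
III-5 is a white offspring of II-2 (Ss) × II-4 (Ss), whose cross gives 1/4 SS : 1/2 Ss : 1/4 ss; conditioning on being white, III-5 is SS with probability 1/3, Ss with probability 2/3.
Summing over parental genotype combinations, P(offspring is black) = 2/3·1/4 = 1/6.

1/6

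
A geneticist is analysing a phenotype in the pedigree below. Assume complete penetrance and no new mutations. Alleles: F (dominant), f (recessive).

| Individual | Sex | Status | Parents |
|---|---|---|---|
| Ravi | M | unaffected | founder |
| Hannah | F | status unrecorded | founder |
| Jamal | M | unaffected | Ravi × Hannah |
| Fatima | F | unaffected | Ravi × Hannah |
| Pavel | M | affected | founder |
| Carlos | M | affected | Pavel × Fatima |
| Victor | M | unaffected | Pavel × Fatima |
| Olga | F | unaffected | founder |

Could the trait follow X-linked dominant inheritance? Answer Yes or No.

No

Under X-linked dominant, Carlos (affected, male) cannot arise from Pavel (affected) × Fatima (unaffected).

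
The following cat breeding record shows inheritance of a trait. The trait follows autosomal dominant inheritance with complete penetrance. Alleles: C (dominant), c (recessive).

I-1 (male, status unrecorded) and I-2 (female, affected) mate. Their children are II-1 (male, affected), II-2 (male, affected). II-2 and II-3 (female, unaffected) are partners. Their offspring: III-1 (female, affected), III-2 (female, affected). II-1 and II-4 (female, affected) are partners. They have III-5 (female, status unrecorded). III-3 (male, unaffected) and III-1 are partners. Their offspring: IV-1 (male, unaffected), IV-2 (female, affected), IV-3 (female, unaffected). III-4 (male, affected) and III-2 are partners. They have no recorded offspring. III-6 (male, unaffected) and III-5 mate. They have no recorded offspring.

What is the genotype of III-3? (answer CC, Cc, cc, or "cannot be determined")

III-3 is unaffected, so III-3 is cc.

cc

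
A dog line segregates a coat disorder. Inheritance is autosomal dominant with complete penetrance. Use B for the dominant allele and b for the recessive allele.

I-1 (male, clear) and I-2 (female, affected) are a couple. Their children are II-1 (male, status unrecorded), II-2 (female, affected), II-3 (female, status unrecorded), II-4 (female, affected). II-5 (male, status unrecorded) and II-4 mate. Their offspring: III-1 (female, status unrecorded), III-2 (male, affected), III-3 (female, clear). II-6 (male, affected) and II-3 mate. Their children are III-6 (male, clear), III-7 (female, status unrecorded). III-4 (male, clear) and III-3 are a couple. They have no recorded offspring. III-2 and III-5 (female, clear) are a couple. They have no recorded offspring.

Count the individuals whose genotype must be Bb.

3

Obligate heterozygotes: II-2 is affected so carries B and received b from I-1 (bb), so II-2 is Bb; II-4 is affected so carries B and received b from I-1 (bb), so II-4 is Bb; II-6 is affected so carries B and passed b to III-6 (bb), so II-6 is Bb.
Every other individual is either homozygous by phenotype or has at least one consistent homozygous assignment, so the count is 3.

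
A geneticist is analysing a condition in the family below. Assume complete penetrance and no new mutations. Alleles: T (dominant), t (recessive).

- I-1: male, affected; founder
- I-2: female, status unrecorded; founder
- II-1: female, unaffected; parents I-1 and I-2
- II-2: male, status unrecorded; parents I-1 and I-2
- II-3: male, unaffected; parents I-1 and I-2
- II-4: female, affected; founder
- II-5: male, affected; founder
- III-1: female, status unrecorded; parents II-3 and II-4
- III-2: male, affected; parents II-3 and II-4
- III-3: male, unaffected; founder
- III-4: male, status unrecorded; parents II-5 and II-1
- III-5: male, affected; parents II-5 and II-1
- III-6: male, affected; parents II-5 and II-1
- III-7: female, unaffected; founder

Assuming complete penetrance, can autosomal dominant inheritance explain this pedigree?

A consistent assignment under autosomal dominant exists: I-1 Tt, I-2 Tt, II-1 tt, II-2 TT, II-3 tt, II-4 TT, II-5 TT, III-1 Tt, III-2 Tt, III-3 tt, III-4 Tt, III-5 Tt, III-6 Tt, III-7 tt.
In this assignment every recorded phenotype matches its genotype and every non-founder's genotype is obtainable from its parents' genotypes, so the pedigree is consistent.

Yes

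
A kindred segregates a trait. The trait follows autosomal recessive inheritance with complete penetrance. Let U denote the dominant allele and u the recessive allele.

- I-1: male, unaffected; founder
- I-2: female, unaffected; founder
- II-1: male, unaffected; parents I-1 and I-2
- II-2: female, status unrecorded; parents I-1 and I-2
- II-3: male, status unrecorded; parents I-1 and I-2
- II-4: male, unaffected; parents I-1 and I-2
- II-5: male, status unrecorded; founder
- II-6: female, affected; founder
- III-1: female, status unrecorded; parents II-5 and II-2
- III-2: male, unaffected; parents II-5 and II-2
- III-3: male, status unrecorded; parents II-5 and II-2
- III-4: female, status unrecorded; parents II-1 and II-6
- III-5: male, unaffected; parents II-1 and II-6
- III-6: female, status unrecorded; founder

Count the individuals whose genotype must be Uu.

1

Obligate heterozygotes: III-5 is unaffected so carries U and received u from II-6 (uu), so III-5 is Uu.
Every other individual is either homozygous by phenotype or has at least one consistent homozygous assignment, so the count is 1.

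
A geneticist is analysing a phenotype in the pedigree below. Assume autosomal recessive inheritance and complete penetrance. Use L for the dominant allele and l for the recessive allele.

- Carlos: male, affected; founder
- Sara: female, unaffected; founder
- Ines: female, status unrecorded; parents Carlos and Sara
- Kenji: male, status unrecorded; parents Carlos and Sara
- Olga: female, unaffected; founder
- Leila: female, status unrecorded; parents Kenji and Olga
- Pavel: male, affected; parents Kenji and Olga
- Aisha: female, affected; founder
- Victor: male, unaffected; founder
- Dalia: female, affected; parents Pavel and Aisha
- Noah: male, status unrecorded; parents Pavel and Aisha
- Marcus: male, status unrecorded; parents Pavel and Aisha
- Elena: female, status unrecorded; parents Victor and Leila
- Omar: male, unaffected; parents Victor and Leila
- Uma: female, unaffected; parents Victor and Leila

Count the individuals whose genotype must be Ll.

1

Obligate heterozygotes: Olga is unaffected so carries L and passed l to Pavel (ll), so Olga is Ll.
Every other individual is either homozygous by phenotype or has at least one consistent homozygous assignment, so the count is 1.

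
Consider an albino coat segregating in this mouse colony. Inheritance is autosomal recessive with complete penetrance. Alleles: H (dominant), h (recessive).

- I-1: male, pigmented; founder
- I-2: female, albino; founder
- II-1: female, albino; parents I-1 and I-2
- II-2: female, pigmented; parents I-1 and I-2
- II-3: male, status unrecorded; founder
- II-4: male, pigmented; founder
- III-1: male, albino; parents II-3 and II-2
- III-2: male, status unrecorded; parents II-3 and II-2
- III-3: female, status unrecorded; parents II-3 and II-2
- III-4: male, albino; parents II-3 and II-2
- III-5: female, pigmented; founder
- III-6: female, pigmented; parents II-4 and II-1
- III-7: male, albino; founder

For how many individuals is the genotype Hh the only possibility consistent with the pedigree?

3

Obligate heterozygotes: I-1 is pigmented so carries H and passed h to II-1 (hh), so I-1 is Hh; II-2 is pigmented so carries H and received h from I-2 (hh), so II-2 is Hh; III-6 is pigmented so carries H and received h from II-1 (hh), so III-6 is Hh.
Every other individual is either homozygous by phenotype or has at least one consistent homozygous assignment, so the count is 3.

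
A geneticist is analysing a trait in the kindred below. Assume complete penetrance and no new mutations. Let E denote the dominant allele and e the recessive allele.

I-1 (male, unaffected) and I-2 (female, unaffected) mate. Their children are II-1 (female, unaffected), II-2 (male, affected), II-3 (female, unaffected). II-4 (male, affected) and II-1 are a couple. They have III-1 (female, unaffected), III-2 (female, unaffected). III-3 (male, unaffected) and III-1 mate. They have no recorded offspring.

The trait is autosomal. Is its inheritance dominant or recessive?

I-1 and I-2 are both unaffected yet have an affected child II-2. Under dominance, an affected child requires at least one affected parent, so the trait cannot be dominant.

recessive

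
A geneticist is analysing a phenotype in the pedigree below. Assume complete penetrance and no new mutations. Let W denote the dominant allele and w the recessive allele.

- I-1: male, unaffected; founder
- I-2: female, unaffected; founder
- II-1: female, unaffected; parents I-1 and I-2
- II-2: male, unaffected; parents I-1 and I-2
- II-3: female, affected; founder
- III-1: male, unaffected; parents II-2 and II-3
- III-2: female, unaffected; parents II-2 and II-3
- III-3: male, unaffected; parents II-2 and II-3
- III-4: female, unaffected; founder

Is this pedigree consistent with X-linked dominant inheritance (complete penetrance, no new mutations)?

A consistent assignment under X-linked dominant exists: I-1 X^w Y, I-2 X^w X^w, II-1 X^w X^w, II-2 X^w Y, II-3 X^W X^w, III-1 X^w Y, III-2 X^w X^w, III-3 X^w Y, III-4 X^w X^w.
In this assignment every recorded phenotype matches its genotype and every non-founder's genotype is obtainable from its parents' genotypes, so the pedigree is consistent.

Yes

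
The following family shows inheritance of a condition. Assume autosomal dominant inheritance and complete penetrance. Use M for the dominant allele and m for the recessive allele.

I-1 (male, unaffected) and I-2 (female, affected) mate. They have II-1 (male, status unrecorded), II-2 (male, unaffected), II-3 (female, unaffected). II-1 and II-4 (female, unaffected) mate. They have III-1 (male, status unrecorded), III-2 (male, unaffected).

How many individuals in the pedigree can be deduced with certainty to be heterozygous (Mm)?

Obligate heterozygotes: I-2 is affected so carries M and passed m to II-2 (mm), so I-2 is Mm.
Every other individual is either homozygous by phenotype or has at least one consistent homozygous assignment, so the count is 1.

1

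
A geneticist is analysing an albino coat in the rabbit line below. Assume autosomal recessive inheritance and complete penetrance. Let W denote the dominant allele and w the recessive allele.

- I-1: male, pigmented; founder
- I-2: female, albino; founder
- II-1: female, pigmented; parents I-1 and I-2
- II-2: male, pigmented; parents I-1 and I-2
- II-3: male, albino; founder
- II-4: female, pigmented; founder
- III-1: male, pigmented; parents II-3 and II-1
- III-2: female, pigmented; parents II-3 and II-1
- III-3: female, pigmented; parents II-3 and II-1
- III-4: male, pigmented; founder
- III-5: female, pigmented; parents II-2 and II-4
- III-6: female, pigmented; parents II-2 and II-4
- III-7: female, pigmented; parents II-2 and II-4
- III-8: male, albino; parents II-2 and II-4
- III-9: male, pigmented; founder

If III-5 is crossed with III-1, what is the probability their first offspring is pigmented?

II-2 is pigmented so carries W and received w from I-2 (ww), so II-2 is Ww.
II-4 is pigmented so carries W and passed w to III-8 (ww), so II-4 is Ww.
III-5 is a pigmented offspring of II-2 (Ww) × II-4 (Ww), whose cross gives 1/4 WW : 1/2 Ww : 1/4 ww; conditioning on being pigmented, III-5 is WW with probability 1/3, Ww with probability 2/3.
III-1 is pigmented so carries W and received w from II-3 (ww), so III-1 is Ww.
Summing over parental genotype combinations, P(offspring is pigmented) = 1/3·1 + 2/3·3/4 = 5/6.

5/6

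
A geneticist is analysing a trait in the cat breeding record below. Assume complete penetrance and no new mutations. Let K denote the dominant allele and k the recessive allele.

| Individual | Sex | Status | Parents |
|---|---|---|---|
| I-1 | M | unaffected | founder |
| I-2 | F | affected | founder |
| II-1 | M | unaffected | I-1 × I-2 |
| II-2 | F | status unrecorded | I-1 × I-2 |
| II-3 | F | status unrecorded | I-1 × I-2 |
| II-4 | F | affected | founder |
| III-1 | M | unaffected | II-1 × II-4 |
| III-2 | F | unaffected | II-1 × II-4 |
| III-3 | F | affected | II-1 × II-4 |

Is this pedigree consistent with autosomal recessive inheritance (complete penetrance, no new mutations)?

Yes

A consistent assignment under autosomal recessive exists: I-1 KK, I-2 kk, II-1 Kk, II-2 Kk, II-3 Kk, II-4 kk, III-1 Kk, III-2 Kk, III-3 kk.
In this assignment every recorded phenotype matches its genotype and every non-founder's genotype is obtainable from its parents' genotypes, so the pedigree is consistent.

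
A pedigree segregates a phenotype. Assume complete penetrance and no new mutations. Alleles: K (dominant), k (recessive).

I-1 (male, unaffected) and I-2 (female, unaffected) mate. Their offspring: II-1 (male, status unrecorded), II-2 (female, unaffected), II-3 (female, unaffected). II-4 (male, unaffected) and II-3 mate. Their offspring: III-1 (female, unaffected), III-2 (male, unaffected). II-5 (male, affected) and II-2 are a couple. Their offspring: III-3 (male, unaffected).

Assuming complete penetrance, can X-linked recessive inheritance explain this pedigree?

Yes

A consistent assignment under X-linked recessive exists: I-1 X^K Y, I-2 X^K X^K, II-1 X^K Y, II-2 X^K X^K, II-3 X^K X^K, II-4 X^K Y, II-5 X^k Y, III-1 X^K X^K, III-2 X^K Y, III-3 X^K Y.
In this assignment every recorded phenotype matches its genotype and every non-founder's genotype is obtainable from its parents' genotypes, so the pedigree is consistent.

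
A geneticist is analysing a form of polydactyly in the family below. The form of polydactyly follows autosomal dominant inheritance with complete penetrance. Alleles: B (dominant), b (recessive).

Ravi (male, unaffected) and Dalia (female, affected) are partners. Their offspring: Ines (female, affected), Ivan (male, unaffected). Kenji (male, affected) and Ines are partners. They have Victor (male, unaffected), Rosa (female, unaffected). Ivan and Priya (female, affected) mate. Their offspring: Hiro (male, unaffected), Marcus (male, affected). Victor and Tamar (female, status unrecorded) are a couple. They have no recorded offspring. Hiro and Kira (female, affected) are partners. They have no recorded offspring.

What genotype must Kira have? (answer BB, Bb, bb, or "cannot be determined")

cannot be determined

Kira's phenotype allows BB or Bb, and no parent or child forces a single allele at both positions; consistent genotype assignments exist with Kira as BB or Bb.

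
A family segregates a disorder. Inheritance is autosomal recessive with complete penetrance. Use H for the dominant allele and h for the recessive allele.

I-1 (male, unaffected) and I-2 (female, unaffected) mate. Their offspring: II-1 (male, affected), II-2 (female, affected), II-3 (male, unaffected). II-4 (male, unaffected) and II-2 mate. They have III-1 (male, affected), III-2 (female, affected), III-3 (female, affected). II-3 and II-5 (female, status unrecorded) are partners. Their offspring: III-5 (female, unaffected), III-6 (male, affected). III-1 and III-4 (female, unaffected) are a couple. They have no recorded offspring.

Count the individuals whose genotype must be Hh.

4

Obligate heterozygotes: I-1 is unaffected so carries H and passed h to II-1 (hh), so I-1 is Hh; I-2 is unaffected so carries H and passed h to II-1 (hh), so I-2 is Hh; II-3 is unaffected so carries H and passed h to III-6 (hh), so II-3 is Hh; II-4 is unaffected so carries H and passed h to III-1 (hh), so II-4 is Hh.
Every other individual is either homozygous by phenotype or has at least one consistent homozygous assignment, so the count is 4.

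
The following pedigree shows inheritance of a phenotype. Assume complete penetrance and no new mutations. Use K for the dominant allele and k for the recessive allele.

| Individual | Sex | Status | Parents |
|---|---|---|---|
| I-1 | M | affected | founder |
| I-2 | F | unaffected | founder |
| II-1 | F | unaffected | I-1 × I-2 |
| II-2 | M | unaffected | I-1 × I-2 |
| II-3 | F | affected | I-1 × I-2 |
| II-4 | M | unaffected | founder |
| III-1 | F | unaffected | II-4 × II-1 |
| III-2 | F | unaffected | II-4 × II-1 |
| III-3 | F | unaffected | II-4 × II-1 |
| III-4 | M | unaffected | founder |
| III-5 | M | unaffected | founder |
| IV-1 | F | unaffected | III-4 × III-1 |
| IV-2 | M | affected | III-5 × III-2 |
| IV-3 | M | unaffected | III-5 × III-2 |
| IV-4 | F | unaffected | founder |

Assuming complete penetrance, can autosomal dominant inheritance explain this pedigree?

Under autosomal dominant, IV-2 (affected, male) cannot arise from III-5 (unaffected) × III-2 (unaffected).

No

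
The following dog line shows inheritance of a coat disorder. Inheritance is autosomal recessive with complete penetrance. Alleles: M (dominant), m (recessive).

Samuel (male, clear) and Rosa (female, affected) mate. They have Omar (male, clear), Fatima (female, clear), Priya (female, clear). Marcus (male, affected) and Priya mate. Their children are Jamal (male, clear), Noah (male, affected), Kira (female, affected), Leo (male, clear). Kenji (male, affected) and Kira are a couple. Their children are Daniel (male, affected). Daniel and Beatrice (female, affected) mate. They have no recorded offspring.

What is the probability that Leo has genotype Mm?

Leo is clear so carries M and received m from Marcus (mm), so Leo is Mm, giving P(Mm) = 1.

1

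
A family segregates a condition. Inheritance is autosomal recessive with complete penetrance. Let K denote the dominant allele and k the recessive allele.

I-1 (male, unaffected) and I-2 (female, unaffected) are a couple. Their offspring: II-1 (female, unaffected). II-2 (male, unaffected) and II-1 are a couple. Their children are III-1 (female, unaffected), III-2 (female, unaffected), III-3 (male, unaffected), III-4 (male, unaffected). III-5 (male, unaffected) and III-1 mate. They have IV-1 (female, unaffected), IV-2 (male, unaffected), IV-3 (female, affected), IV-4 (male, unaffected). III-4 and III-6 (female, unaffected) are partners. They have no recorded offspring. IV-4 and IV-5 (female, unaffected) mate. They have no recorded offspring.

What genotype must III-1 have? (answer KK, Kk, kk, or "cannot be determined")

Kk

From phenotype alone, III-1 is KK or Kk.
III-1 is unaffected so carries K and passed k to IV-3 (kk), so III-1 is Kk.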